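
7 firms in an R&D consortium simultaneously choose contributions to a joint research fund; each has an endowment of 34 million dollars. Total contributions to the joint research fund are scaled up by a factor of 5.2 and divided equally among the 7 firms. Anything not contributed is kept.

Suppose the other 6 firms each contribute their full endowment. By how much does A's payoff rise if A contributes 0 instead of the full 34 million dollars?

8.74 million dollars

Switching from a contribution of 34 to 0 lets A keep an extra 34 million dollars, but lowers the joint research fund by 34, which costs A their own share of that drop: 5.2/7 × 34 = 25.26.
Net gain = 34 − 25.26 = 8.74. The private return per contributed unit (0.7429) is below 1, so free-riding is indeed the best response regardless of what the others do.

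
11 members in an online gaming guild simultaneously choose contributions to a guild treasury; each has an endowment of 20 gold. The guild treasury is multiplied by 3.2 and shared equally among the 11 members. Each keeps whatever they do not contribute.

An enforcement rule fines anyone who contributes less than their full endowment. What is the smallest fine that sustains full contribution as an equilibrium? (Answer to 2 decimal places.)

14.18 gold

Given the others contribute fully, the best deviation is to contribute 0 (any partial contribution still incurs the fine and gives up units whose private return 0.2909 is below 1).
Deviating from 20 to 0 saves 20 gold but forfeits the deviator's share of the drop in the guild treasury: 3.2/11 × 20 = 5.82.
So the deviation gain is 20 − 5.82 = 14.18, and the fine must be at least 14.18 gold to wipe it out.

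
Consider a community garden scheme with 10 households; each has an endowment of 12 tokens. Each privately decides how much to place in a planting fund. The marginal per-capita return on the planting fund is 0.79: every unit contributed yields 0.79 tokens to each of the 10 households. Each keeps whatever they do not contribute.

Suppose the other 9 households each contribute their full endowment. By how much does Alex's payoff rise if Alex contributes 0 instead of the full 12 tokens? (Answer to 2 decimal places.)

Switching from a contribution of 12 to 0 lets Alex keep an extra 12 tokens, but lowers the planting fund by 12, which costs Alex their own share of that drop: 0.79 × 12 = 9.48.
Net gain = 12 − 9.48 = 2.52. The private return per contributed unit (0.79) is below 1, so free-riding is indeed the best response regardless of what the others do.

2.52 tokens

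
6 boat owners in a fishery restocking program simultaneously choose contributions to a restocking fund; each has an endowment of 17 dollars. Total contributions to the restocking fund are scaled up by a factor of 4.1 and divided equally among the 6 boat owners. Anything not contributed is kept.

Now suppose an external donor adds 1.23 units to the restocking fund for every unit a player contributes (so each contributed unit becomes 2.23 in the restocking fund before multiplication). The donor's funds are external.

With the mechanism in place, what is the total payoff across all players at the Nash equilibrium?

932.59 dollars

Under the mechanism each unit contributed yields 4.1 × 2.23 / 6 = 1.5238 back to its contributor per unit of net cost, which exceeds 1, making full contribution the dominant choice for everyone.
So the Nash equilibrium is full contribution by all 6; the group earns 4.1 × 2.23 × 102 = 932.59.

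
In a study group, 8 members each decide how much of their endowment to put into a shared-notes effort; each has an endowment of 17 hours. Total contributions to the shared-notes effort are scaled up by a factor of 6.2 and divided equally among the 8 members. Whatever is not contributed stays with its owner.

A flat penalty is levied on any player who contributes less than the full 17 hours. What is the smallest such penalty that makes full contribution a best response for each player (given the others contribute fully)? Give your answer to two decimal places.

3.83 hours

Given the others contribute fully, the best deviation is to contribute 0 (any partial contribution still incurs the fine and gives up units whose private return 0.7750 is below 1).
Deviating from 17 to 0 saves 17 hours but forfeits the deviator's share of the drop in the shared-notes effort: 6.2/8 × 17 = 13.17.
So the deviation gain is 17 − 13.17 = 3.83, and the fine must be at least 3.83 hours to wipe it out.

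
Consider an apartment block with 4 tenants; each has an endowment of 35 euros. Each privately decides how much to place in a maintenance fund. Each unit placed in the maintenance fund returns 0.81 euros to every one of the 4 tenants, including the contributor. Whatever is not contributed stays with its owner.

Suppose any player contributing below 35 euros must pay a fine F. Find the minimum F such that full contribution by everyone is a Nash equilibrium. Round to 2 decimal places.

6.65 euros

Given the others contribute fully, the best deviation is to contribute 0 (any partial contribution still incurs the fine and gives up units whose private return 0.81 is below 1).
Deviating from 35 to 0 saves 35 euros but forfeits the deviator's share of the drop in the maintenance fund: 0.81 × 35 = 28.35.
So the deviation gain is 35 − 28.35 = 6.65, and the fine must be at least 6.65 euros to wipe it out.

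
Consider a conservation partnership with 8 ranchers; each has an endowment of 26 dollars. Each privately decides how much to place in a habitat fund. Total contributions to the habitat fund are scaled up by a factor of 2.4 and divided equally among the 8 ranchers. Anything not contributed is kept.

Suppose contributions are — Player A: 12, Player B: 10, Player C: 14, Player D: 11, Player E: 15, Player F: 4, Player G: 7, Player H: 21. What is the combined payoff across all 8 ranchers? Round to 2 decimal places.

339.60 dollars

Total contributed: 12 + 10 + 14 + 11 + 15 + 4 + 7 + 21 = 94; total kept: 8 × 26 − 94 = 114.
The habitat fund pays out 2.4 × 94 = 225.60 in aggregate.
Group total = 114 + 225.60 = 339.60.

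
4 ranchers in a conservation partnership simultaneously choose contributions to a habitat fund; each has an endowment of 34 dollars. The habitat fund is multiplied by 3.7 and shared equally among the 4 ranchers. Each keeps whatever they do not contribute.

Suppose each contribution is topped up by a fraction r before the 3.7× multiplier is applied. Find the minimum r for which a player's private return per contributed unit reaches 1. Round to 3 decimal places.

With matching at rate r, one contributed unit becomes (1 + r) in the habitat fund and returns 3.7 × (1 + r) / 4 to the contributor.
Setting this equal to 1: 1 + r = 4/3.7 = 1.0811.
So the minimum matching rate is r = 1.0811 − 1 = 0.081.

0.081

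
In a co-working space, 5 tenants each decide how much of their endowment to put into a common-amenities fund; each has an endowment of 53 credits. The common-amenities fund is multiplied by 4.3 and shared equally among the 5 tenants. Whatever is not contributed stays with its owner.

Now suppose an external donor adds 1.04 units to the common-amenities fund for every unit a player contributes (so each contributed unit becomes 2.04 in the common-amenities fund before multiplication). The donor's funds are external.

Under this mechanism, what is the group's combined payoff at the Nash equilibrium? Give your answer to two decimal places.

2324.58 credits

Under the mechanism each unit contributed yields 4.3 × 2.04 / 5 = 1.7544 back to its contributor per unit of net cost, which exceeds 1, making full contribution the dominant choice for everyone.
So the Nash equilibrium is full contribution by all 5; the group earns 4.3 × 2.04 × 265 = 2324.58.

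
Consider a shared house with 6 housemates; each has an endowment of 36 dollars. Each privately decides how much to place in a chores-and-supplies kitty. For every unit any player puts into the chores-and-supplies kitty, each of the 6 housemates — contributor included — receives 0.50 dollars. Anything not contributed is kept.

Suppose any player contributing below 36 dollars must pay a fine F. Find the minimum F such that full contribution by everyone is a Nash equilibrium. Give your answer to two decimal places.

Given the others contribute fully, the best deviation is to contribute 0 (any partial contribution still incurs the fine and gives up units whose private return 0.50 is below 1).
Deviating from 36 to 0 saves 36 dollars but forfeits the deviator's share of the drop in the chores-and-supplies kitty: 0.50 × 36 = 18.00.
So the deviation gain is 36 − 18.00 = 18.00, and the fine must be at least 18.00 dollars to wipe it out.

18.00 dollars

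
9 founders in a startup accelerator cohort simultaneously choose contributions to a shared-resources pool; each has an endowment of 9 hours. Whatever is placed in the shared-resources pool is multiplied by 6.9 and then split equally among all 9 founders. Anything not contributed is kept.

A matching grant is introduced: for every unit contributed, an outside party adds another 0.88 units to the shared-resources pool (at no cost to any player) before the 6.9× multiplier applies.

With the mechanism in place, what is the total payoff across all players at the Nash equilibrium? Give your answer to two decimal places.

Under the mechanism each unit contributed yields 6.9 × 1.88 / 9 = 1.4413 back to its contributor per unit of net cost, which exceeds 1, making full contribution the dominant choice for everyone.
At the Nash equilibrium everyone contributes 9. Group total payoff = 6.9 × 1.88 × 81 = 1050.73.

1050.73 hours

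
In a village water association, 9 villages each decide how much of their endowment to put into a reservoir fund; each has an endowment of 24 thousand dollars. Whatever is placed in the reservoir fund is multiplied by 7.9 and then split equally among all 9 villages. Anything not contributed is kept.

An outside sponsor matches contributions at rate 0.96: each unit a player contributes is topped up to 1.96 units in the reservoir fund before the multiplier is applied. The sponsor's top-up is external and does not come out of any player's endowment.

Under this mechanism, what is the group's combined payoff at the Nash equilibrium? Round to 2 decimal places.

3344.54 thousand dollars

The effective private return per unit is now 7.9 × 1.96 / 9 = 1.7204 > 1, so every player's dominant strategy flips to full contribution.
So the Nash equilibrium is full contribution by all 9; the group earns 7.9 × 1.96 × 216 = 3344.54.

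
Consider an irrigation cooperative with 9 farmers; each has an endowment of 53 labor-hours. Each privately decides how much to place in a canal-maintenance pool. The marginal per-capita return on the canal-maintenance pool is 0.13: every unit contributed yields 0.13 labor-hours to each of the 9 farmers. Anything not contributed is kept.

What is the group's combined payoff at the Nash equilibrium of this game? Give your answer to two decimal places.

477.00 labor-hours

The private return per contributed unit is 0.13 < 1, so contributing 0 is dominant for every player. At the Nash equilibrium everyone keeps their 53, and the group total is 9 × 53 = 477.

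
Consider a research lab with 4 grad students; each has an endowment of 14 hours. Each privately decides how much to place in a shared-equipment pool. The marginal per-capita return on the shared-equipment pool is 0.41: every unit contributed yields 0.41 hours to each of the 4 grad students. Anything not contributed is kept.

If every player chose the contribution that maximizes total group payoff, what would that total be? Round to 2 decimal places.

Each contributed unit returns 1.640 to the group as a whole (0.41 to each of 4 players), which exceeds 1, so the social optimum is full contribution: group total = 1.640 × 56 = 91.84.

91.84 hours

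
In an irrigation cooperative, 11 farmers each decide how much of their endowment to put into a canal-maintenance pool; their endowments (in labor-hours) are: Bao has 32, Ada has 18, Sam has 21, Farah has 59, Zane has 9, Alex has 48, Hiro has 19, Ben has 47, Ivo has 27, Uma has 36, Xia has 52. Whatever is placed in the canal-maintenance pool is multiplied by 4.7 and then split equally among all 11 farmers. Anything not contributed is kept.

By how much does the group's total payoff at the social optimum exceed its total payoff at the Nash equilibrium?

1361.60 labor-hours

The private return per contributed unit is 4.7/11 = 0.4273 < 1 for every player regardless of endowment, so the Nash equilibrium is zero contribution and the group total is Σ E_j = 32 + 18 + 21 + 59 + 9 + 48 + 19 + 47 + 27 + 36 + 52 = 368.
Each contributed unit returns 4.700 to the group, so the social optimum is full contribution by everyone: group total = 4.700 × 368 = 1729.60.
Efficiency loss = (4.700 − 1) × 368 = 1361.60.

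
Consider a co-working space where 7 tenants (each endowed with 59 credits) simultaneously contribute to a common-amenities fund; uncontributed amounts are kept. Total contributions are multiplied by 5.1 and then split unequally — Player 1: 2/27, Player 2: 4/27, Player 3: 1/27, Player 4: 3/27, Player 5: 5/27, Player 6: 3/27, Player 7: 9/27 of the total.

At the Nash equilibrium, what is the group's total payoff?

Each unit j contributes comes back to j as 5.1 × (j's share), so j prefers to contribute only if that share exceeds 1/5.1 = 0.1961; otherwise keeping the unit dominates.
The only share above 0.1961 is Player 7's 9/27, contributing 59; the remaining 6 contribute 0. Total contributed: 59.
The common-amenities fund pays out 5.1 × 59 = 300.90 in total (split across the unequal shares, but the aggregate is all that matters for the group sum).
The 6 free-riders keep 59 each, adding 354. Group total = 354 + 300.90 = 654.90.

654.90 credits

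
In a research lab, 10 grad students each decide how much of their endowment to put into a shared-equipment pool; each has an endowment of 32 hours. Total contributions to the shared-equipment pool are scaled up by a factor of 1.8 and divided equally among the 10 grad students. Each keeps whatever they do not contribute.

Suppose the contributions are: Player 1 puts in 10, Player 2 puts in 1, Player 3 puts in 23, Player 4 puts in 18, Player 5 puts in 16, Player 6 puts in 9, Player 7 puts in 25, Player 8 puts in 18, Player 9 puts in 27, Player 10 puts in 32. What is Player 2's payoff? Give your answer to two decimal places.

63.22 hours

Total contributed: 10 + 1 + 23 + 18 + 16 + 9 + 25 + 18 + 27 + 32 = 179.
Each receives 1.8 × 179 / 10 = 32.22 from the shared-equipment pool.
Player 2 keeps 32 − 1 = 31, so Player 2's payoff is 31 + 32.22 = 63.22.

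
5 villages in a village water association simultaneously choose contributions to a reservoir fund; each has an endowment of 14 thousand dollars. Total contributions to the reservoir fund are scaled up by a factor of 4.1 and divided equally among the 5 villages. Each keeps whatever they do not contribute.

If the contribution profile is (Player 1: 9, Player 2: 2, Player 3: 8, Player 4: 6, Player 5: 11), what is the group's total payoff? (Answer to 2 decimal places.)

181.60 thousand dollars

Total contributed: 9 + 2 + 8 + 6 + 11 = 36; total kept: 5 × 14 − 36 = 34.
The reservoir fund pays out 4.1 × 36 = 147.60 in aggregate.
Group total = 34 + 147.60 = 181.60.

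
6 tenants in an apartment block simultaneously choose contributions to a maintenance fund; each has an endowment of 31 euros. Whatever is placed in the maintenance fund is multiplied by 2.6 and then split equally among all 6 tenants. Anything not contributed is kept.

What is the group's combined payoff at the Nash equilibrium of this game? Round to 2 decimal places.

Each contributed unit returns 2.6/6 = 0.4333 to its contributor — below 1 — so contributing 0 is dominant for every player. At the Nash equilibrium everyone keeps their 31, and the group total is 6 × 31 = 186.

186.00 euros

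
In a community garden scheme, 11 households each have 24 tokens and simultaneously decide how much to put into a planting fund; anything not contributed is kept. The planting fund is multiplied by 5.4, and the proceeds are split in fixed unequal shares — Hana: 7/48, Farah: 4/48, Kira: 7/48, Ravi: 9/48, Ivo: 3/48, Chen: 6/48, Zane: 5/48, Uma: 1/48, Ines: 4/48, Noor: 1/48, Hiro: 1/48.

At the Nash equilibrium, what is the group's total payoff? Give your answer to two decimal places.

369.60 tokens

Each unit j contributes comes back to j as 5.4 × (j's share), so j prefers to contribute only if that share exceeds 1/5.4 = 0.1852; otherwise keeping the unit dominates.
Only Ravi (9/48) clears that bar, contributing 24; the remaining 10 contribute 0. Total contributed: 24.
The planting fund pays out 5.4 × 24 = 129.60 in total (split across the unequal shares, but the aggregate is all that matters for the group sum).
The 10 free-riders keep 24 each, adding 240. Group total = 240 + 129.60 = 369.60.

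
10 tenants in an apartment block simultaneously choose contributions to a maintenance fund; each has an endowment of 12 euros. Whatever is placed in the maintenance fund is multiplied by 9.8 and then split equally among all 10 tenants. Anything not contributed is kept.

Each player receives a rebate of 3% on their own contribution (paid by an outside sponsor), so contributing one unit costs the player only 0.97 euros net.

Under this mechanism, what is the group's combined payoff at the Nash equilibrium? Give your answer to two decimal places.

1179.60 euros

The effective private return per unit is now (9.8/10) / 0.97 = 1.0103 > 1, so every player's dominant strategy flips to full contribution.
At the Nash equilibrium everyone contributes 12. Group total payoff = 10 × (12 × 0.03 + 9.8 × 12) = 1179.60.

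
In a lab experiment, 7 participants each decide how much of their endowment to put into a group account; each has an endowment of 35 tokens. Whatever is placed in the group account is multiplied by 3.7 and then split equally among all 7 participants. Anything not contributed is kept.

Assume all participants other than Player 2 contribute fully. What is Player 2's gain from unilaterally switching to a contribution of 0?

Switching from a contribution of 35 to 0 lets Player 2 keep an extra 35 tokens, but lowers the group account by 35, which costs Player 2 their own share of that drop: 3.7/7 × 35 = 18.50.
Net gain = 35 − 18.50 = 16.50. The private return per contributed unit (0.5286) is below 1, so free-riding is indeed the best response regardless of what the others do.

16.50 tokens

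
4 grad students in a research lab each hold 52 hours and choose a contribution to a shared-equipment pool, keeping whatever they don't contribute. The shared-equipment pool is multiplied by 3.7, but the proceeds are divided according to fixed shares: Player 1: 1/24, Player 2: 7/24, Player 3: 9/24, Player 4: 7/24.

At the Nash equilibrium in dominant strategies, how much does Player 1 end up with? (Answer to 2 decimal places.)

76.05 hours

Each unit j contributes comes back to j as 3.7 × (j's share), so j prefers to contribute only if that share exceeds 1/3.7 = 0.2703; otherwise keeping the unit dominates.
The shares above 0.2703 belong to Player 2, Player 3 and Player 4, contributing 52 each; the remaining 1 contribute 0. Total contributed: 156.
Player 1 keeps 52 and receives 3.7 × 156 × 1/24 = 24.05 from the shared-equipment pool, for a payoff of 76.05.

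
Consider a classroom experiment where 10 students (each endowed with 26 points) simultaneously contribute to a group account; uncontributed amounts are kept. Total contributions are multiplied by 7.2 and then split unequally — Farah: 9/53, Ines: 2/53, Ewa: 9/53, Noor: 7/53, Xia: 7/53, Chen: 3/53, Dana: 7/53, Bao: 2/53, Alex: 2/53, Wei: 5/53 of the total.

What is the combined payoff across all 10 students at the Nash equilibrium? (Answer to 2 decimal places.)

582.40 points

Each unit j contributes comes back to j as 7.2 × (j's share), so j prefers to contribute only if that share exceeds 1/7.2 = 0.1389; otherwise keeping the unit dominates.
Farah and Ewa are above the threshold, contributing 26 each; the remaining 8 contribute 0. Total contributed: 52.
The group account pays out 7.2 × 52 = 374.40 in total (split across the unequal shares, but the aggregate is all that matters for the group sum).
The 8 free-riders keep 26 each, adding 208. Group total = 208 + 374.40 = 582.40.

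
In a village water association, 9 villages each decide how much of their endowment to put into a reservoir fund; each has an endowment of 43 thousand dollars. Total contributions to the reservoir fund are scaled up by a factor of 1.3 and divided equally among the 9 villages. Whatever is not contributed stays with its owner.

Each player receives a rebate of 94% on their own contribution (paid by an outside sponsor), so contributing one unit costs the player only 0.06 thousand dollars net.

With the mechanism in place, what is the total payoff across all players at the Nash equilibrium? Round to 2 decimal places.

The effective private return per unit is now (1.3/9) / 0.06 = 2.4074 > 1, so every player's dominant strategy flips to full contribution.
At the Nash equilibrium everyone contributes 43. Group total payoff = 9 × (43 × 0.94 + 1.3 × 43) = 866.88.

866.88 thousand dollars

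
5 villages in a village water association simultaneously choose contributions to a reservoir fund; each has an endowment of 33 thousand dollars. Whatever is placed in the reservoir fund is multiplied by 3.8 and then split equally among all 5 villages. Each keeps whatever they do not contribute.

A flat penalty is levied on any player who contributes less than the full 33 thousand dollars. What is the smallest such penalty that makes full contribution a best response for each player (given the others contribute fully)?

7.92 thousand dollars

Given the others contribute fully, the best deviation is to contribute 0 (any partial contribution still incurs the fine and gives up units whose private return 0.7600 is below 1).
Deviating from 33 to 0 saves 33 thousand dollars but forfeits the deviator's share of the drop in the reservoir fund: 3.8/5 × 33 = 25.08.
So the deviation gain is 33 − 25.08 = 7.92, and the fine must be at least 7.92 thousand dollars to wipe it out.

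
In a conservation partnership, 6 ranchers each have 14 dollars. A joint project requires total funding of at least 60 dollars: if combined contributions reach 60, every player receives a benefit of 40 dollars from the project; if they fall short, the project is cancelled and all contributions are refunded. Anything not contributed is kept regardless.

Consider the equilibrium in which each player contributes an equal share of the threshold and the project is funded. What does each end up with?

44 dollars

Equal share of the threshold: 60/6 = 10.
At this profile no one gains by cutting their contribution: any cut drops the total below 60, the project is cancelled, contributions are refunded, and the deviator ends with 14, which is less than 14 − 10 + 40 = 44. Contributing more than 10 just wastes the excess. So contributing exactly 10 is a best response.
Each player's payoff: 14 − 10 + 40 = 44.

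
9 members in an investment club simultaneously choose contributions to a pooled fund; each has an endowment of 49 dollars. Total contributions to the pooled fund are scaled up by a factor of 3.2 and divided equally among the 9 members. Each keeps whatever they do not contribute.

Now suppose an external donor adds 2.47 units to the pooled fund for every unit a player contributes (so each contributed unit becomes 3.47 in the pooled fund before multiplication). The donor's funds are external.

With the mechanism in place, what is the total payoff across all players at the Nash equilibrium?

4896.86 dollars

Under the mechanism each unit contributed yields 3.2 × 3.47 / 9 = 1.2338 back to its contributor per unit of net cost, which exceeds 1, making full contribution the dominant choice for everyone.
So the Nash equilibrium is full contribution by all 9; the group earns 3.2 × 3.47 × 441 = 4896.86.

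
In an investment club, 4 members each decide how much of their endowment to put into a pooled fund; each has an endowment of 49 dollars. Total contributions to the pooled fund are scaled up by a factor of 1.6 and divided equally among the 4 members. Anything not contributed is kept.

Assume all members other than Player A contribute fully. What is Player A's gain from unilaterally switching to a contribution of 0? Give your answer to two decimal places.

Switching from a contribution of 49 to 0 lets Player A keep an extra 49 dollars, but lowers the pooled fund by 49, which costs Player A their own share of that drop: 1.6/4 × 49 = 19.60.
Net gain = 49 − 19.60 = 29.40. The private return per contributed unit (0.4000) is below 1, so free-riding is indeed the best response regardless of what the others do.

29.40 dollars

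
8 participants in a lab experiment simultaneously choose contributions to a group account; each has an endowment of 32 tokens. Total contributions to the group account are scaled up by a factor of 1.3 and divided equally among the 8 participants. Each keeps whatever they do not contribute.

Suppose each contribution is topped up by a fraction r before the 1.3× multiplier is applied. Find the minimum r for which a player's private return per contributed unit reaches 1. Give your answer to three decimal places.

5.154

With matching at rate r, one contributed unit becomes (1 + r) in the group account and returns 1.3 × (1 + r) / 8 to the contributor.
Setting this equal to 1: 1 + r = 8/1.3 = 6.1538.
So the minimum matching rate is r = 6.1538 − 1 = 5.154.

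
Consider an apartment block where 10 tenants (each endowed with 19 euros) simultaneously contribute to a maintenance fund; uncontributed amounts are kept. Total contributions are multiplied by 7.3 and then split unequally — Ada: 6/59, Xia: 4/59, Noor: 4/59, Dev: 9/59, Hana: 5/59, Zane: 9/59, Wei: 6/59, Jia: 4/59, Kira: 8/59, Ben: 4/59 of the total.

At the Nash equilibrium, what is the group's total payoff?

For player j, contributing a unit is worthwhile iff 7.3 × (j's share) ≥ 1, i.e. iff j's share is at least 0.1370.
Dev and Zane are above the threshold, contributing 19 each; the remaining 8 contribute 0. Total contributed: 38.
The maintenance fund pays out 7.3 × 38 = 277.40 in total (split across the unequal shares, but the aggregate is all that matters for the group sum).
The 8 free-riders keep 19 each, adding 152. Group total = 152 + 277.40 = 429.40.

429.40 euros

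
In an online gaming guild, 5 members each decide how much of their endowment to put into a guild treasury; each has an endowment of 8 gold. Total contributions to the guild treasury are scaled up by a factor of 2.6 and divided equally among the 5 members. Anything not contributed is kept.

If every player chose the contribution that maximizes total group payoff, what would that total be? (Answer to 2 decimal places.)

104.00 gold

Each contributed unit returns 2.600 to the group as a whole (0.5200 to each of 5 players), which exceeds 1, so the social optimum is full contribution: group total = 2.600 × 40 = 104.00.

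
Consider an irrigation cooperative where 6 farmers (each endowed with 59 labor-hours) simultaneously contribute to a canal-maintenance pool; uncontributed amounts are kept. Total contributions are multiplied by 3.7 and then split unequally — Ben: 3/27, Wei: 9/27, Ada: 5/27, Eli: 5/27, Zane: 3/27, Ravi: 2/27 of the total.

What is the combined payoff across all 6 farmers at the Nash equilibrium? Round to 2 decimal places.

513.30 labor-hours

A player with share s gets back 3.7·s per unit contributed, so full contribution is dominant for anyone with s > 1/3.7 = 0.2703 and zero contribution is dominant for anyone below.
Only Wei (9/27) clears that bar, contributing 59; the remaining 5 contribute 0. Total contributed: 59.
The canal-maintenance pool pays out 3.7 × 59 = 218.30 in total (split across the unequal shares, but the aggregate is all that matters for the group sum).
The 5 free-riders keep 59 each, adding 295. Group total = 295 + 218.30 = 513.30.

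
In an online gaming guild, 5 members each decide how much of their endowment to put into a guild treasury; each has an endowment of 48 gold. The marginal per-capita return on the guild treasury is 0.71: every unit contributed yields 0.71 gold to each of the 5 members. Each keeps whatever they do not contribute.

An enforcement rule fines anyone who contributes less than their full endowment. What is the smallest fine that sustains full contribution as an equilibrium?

Given the others contribute fully, the best deviation is to contribute 0 (any partial contribution still incurs the fine and gives up units whose private return 0.71 is below 1).
Deviating from 48 to 0 saves 48 gold but forfeits the deviator's share of the drop in the guild treasury: 0.71 × 48 = 34.08.
So the deviation gain is 48 − 34.08 = 13.92, and the fine must be at least 13.92 gold to wipe it out.

13.92 gold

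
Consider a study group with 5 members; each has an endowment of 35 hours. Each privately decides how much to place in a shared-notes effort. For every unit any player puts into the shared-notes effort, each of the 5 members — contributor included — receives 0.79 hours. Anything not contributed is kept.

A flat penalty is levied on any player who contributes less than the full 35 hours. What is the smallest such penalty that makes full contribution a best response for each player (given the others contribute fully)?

7.35 hours

Given the others contribute fully, the best deviation is to contribute 0 (any partial contribution still incurs the fine and gives up units whose private return 0.79 is below 1).
Deviating from 35 to 0 saves 35 hours but forfeits the deviator's share of the drop in the shared-notes effort: 0.79 × 35 = 27.65.
So the deviation gain is 35 − 27.65 = 7.35, and the fine must be at least 7.35 hours to wipe it out.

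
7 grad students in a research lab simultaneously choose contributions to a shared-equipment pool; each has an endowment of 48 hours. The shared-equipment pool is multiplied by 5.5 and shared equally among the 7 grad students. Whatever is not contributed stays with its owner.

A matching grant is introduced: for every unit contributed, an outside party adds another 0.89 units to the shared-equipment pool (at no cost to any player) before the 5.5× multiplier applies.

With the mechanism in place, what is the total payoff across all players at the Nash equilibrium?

The effective private return per unit is now 5.5 × 1.89 / 7 = 1.4850 > 1, so every player's dominant strategy flips to full contribution.
So the Nash equilibrium is full contribution by all 7; the group earns 5.5 × 1.89 × 336 = 3492.72.

3492.72 hours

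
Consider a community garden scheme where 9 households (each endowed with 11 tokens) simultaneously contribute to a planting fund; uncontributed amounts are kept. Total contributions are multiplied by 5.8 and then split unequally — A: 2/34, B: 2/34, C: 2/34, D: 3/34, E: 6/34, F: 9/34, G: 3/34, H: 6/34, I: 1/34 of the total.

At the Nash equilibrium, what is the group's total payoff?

Each unit j contributes comes back to j as 5.8 × (j's share), so j prefers to contribute only if that share exceeds 1/5.8 = 0.1724; otherwise keeping the unit dominates.
E, F and H are above the threshold, contributing 11 each; the remaining 6 contribute 0. Total contributed: 33.
The planting fund pays out 5.8 × 33 = 191.40 in total (split across the unequal shares, but the aggregate is all that matters for the group sum).
The 6 free-riders keep 11 each, adding 66. Group total = 66 + 191.40 = 257.40.

257.40 tokens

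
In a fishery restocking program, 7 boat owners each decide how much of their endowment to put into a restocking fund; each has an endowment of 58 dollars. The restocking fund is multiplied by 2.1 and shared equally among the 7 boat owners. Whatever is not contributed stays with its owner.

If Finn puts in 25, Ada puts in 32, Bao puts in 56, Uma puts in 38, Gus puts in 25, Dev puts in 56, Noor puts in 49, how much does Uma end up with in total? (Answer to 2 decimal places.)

Total contributed: 25 + 32 + 56 + 38 + 25 + 56 + 49 = 281.
Each receives 2.1 × 281 / 7 = 84.30 from the restocking fund.
Uma keeps 58 − 38 = 20, so Uma's payoff is 20 + 84.30 = 104.30.

104.30 dollars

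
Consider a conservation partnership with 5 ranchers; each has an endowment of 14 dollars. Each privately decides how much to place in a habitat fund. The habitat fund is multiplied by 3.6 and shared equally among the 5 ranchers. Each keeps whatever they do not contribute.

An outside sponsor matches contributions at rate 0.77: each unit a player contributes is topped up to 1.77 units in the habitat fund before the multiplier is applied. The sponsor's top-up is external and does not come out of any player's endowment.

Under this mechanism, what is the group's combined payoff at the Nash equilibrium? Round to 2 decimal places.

Under the mechanism each unit contributed yields 3.6 × 1.77 / 5 = 1.2744 back to its contributor per unit of net cost, which exceeds 1, making full contribution the dominant choice for everyone.
So the Nash equilibrium is full contribution by all 5; the group earns 3.6 × 1.77 × 70 = 446.04.

446.04 dollars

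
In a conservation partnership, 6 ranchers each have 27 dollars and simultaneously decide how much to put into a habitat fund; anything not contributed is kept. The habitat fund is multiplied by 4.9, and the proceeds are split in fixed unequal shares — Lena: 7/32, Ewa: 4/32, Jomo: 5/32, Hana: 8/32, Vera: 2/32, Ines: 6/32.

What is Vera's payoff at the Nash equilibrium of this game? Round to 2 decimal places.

43.54 dollars

A player with share s gets back 4.9·s per unit contributed, so full contribution is dominant for anyone with s > 1/4.9 = 0.2041 and zero contribution is dominant for anyone below.
Lena and Hana clear that bar, contributing 27 each; the remaining 4 contribute 0. Total contributed: 54.
Vera keeps 27 and receives 4.9 × 54 × 2/32 = 16.54 from the habitat fund, for a payoff of 43.54.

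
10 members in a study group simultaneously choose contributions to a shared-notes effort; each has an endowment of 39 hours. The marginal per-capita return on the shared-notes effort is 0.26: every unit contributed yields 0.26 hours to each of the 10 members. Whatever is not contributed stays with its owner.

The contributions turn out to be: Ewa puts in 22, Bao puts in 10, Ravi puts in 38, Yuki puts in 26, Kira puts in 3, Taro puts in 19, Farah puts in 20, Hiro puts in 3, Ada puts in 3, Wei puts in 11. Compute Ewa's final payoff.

57.30 hours

Total contributed: 22 + 10 + 38 + 26 + 3 + 19 + 20 + 3 + 3 + 11 = 155.
Each receives 0.26 × 155 = 40.30 from the shared-notes effort.
Ewa keeps 39 − 22 = 17, so Ewa's payoff is 17 + 40.30 = 57.30.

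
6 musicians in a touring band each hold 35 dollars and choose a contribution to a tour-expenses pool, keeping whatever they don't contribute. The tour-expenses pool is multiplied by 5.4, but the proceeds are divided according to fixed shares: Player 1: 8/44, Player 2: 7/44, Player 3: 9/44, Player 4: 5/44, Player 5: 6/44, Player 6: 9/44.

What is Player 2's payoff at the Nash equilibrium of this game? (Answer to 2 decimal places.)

Player j's private return per contributed unit is 5.4 × (j's share). Contributing is weakly dominant for j when that share is at least 1/5.4 = 0.1852, and contributing 0 is dominant otherwise.
The shares above 0.1852 belong to Player 3 and Player 6, contributing 35 each; the remaining 4 contribute 0. Total contributed: 70.
Player 2 keeps 35 and receives 5.4 × 70 × 7/44 = 60.14 from the tour-expenses pool, for a payoff of 95.14.

95.14 dollars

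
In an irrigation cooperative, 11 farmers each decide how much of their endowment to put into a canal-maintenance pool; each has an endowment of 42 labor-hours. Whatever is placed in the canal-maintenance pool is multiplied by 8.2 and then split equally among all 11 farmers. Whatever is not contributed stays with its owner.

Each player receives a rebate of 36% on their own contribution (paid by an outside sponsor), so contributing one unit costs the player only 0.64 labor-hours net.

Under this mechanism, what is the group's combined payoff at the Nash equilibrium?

With the mechanism, a contributed unit returns (8.2/11) / 0.64 = 1.1648 per unit of net cost to the contributor — now above 1 — so contributing fully is weakly dominant for every player.
So the Nash equilibrium is full contribution by all 11; the group earns 11 × (42 × 0.36 + 8.2 × 42) = 3954.72.

3954.72 labor-hours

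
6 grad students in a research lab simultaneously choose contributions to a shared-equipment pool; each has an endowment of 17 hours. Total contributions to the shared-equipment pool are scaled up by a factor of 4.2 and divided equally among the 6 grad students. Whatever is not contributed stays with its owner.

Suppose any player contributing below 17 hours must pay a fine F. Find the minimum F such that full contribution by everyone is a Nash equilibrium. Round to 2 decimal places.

Given the others contribute fully, the best deviation is to contribute 0 (any partial contribution still incurs the fine and gives up units whose private return 0.7000 is below 1).
Deviating from 17 to 0 saves 17 hours but forfeits the deviator's share of the drop in the shared-equipment pool: 4.2/6 × 17 = 11.90.
So the deviation gain is 17 − 11.90 = 5.10, and the fine must be at least 5.10 hours to wipe it out.

5.10 hours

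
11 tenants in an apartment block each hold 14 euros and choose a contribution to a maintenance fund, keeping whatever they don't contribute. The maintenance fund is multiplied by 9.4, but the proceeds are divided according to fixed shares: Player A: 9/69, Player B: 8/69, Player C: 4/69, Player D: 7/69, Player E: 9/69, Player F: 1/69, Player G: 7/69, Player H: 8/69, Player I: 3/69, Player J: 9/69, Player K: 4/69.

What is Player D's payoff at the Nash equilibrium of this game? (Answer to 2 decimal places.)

Player j's private return per contributed unit is 9.4 × (j's share). Contributing is weakly dominant for j when that share is at least 1/9.4 = 0.1064, and contributing 0 is dominant otherwise.
Player A, Player B, Player E, Player H and Player J clear that bar, contributing 14 each; the remaining 6 contribute 0. Total contributed: 70.
Player D keeps 14 and receives 9.4 × 70 × 7/69 = 66.75 from the maintenance fund, for a payoff of 80.75.

80.75 euros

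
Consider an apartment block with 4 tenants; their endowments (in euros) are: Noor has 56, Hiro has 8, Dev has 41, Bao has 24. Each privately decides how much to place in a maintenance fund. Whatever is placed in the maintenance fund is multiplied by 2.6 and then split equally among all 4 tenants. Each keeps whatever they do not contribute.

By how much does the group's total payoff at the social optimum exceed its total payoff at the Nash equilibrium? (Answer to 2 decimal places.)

206.40 euros

The private return per contributed unit is 2.6/4 = 0.6500 < 1 for every player regardless of endowment, so the Nash equilibrium is zero contribution and the group total is Σ E_j = 56 + 8 + 41 + 24 = 129.
Each contributed unit returns 2.600 to the group, so the social optimum is full contribution by everyone: group total = 2.600 × 129 = 335.40.
Efficiency loss = (2.600 − 1) × 129 = 206.40.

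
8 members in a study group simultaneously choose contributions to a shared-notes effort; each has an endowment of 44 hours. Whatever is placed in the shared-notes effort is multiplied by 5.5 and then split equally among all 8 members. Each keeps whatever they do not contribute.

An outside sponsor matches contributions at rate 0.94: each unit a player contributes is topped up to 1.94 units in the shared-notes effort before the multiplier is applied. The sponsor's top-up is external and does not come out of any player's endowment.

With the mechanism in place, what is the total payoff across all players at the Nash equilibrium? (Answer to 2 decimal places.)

Under the mechanism each unit contributed yields 5.5 × 1.94 / 8 = 1.3338 back to its contributor per unit of net cost, which exceeds 1, making full contribution the dominant choice for everyone.
At the Nash equilibrium everyone contributes 44. Group total payoff = 5.5 × 1.94 × 352 = 3755.84.

3755.84 hours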